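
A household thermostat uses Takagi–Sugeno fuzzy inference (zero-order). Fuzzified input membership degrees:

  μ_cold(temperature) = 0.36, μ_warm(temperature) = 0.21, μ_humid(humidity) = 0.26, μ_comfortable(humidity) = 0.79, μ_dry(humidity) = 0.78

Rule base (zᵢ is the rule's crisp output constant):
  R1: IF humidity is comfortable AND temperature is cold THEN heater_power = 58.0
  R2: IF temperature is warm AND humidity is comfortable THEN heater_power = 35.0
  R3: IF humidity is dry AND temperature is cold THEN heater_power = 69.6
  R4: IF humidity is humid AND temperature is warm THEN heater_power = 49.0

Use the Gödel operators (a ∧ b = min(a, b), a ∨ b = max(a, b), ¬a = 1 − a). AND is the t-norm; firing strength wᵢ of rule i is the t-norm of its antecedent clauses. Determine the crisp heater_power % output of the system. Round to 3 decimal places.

55.768

R1 (z=58.0): comfortable=0.79, cold=0.36; AND[min(a, b)] → w = 0.36
R2 (z=35.0): warm=0.21, comfortable=0.79; AND[min(a, b)] → w = 0.21
R3 (z=69.6): dry=0.78, cold=0.36; AND[min(a, b)] → w = 0.36
R4 (z=49.0): humid=0.26, warm=0.21; AND[min(a, b)] → w = 0.21
Weighted average = (0.36·58.0 + 0.21·35.0 + 0.36·69.6 + 0.21·49.0) / (0.36 + 0.21 + 0.36 + 0.21)
  = 63.5760 / 1.1400 = 55.768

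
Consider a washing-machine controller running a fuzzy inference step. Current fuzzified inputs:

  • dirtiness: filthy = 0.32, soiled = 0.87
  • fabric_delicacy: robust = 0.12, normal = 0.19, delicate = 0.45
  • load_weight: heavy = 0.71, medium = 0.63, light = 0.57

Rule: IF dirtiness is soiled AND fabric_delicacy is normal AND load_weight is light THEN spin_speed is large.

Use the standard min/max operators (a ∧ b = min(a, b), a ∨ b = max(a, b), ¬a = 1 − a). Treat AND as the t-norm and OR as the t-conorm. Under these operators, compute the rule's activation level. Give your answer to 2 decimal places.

firing strength: soiled=0.87, normal=0.19, light=0.57; AND[min(a, b)] → w = 0.19

0.19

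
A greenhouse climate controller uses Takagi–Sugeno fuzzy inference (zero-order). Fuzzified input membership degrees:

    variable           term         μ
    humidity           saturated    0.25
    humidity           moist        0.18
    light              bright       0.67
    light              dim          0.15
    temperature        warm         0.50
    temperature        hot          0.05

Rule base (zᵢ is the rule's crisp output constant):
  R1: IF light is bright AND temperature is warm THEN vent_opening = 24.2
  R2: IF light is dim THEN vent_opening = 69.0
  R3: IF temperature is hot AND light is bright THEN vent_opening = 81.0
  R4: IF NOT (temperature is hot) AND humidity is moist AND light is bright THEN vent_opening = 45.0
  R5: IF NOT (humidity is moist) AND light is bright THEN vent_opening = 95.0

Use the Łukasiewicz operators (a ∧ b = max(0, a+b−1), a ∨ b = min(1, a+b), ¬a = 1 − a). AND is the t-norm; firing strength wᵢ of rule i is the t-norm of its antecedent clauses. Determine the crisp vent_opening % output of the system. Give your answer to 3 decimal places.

R1 (z=24.2): bright=0.67, warm=0.50; AND[max(0, a+b−1)] → w = 0.17
R2 (z=69.0): dim=0.15 → w = 0.15
R3 (z=81.0): hot=0.05, bright=0.67; AND[max(0, a+b−1)] → w = 0.00
R4 (z=45.0): ¬hot=1−0.05=0.95, moist=0.18, bright=0.67; AND[max(0, a+b−1)] → w = 0.00
R5 (z=95.0): ¬moist=1−0.18=0.82, bright=0.67; AND[max(0, a+b−1)] → w = 0.49
Weighted average = (0.17·24.2 + 0.15·69.0 + 0.00·81.0 + 0.00·45.0 + 0.49·95.0) / (0.17 + 0.15 + 0.00 + 0.00 + 0.49)
  = 61.0140 / 0.8100 = 75.326

75.326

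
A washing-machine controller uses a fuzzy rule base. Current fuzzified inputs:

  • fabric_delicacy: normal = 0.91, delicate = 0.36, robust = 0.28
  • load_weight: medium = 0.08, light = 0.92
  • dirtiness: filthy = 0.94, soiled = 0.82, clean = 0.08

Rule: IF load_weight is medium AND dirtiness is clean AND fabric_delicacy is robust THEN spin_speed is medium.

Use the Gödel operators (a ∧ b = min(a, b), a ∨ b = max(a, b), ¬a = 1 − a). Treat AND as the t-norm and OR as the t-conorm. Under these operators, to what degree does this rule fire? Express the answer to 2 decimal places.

firing strength: medium=0.08, clean=0.08, robust=0.28; AND[min(a, b)] → w = 0.08

0.08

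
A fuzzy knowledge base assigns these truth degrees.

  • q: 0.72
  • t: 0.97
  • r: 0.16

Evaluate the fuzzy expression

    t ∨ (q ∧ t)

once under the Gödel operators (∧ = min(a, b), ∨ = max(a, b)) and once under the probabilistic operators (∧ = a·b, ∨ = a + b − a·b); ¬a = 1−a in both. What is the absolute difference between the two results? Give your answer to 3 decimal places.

Under Gödel:
  q ∧ t = min(a, b) on (0.72, 0.97) = 0.72
  t ∨ (q ∧ t) = max(a, b) on (0.97, 0.72) = 0.97
  → value = 0.9700
Under probabilistic:
  q ∧ t = a·b on (0.7200, 0.9700) = 0.6984
  t ∨ (q ∧ t) = a + b − a·b on (0.9700, 0.6984) = 0.9910
  → value = 0.9910
|0.9700 − 0.9910| = 0.021

0.021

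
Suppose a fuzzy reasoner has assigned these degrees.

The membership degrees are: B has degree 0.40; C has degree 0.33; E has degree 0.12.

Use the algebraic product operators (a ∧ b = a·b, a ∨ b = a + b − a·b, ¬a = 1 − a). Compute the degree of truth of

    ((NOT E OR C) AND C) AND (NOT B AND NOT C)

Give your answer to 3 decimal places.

NOT E = 1 − 0.1200 = 0.8800
NOT E OR C = a + b − a·b on (0.8800, 0.3300) = 0.9196
(NOT E OR C) AND C = a·b on (0.9196, 0.3300) = 0.3035
NOT B = 1 − 0.4000 = 0.6000
NOT C = 1 − 0.3300 = 0.6700
NOT B AND NOT C = a·b on (0.6000, 0.6700) = 0.4020
((NOT E OR C) AND C) AND (NOT B AND NOT C) = a·b on (0.3035, 0.4020) = 0.1220

0.122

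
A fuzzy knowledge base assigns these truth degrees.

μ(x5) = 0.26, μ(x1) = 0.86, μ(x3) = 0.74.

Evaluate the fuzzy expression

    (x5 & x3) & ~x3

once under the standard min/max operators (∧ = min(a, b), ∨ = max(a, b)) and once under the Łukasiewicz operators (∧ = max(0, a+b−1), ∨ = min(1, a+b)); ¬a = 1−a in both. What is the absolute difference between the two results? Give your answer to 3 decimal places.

0.260

Under standard min/max:
  x5 & x3 = min(a, b) on (0.26, 0.74) = 0.26
  ~x3 = 1 − 0.74 = 0.26
  (x5 & x3) & ~x3 = min(a, b) on (0.26, 0.26) = 0.26
  → value = 0.2600
Under Łukasiewicz:
  x5 & x3 = max(0, a+b−1) on (0.26, 0.74) = 0.00
  ~x3 = 1 − 0.74 = 0.26
  (x5 & x3) & ~x3 = max(0, a+b−1) on (0.00, 0.26) = 0.00
  → value = 0.0000
|0.2600 − 0.0000| = 0.260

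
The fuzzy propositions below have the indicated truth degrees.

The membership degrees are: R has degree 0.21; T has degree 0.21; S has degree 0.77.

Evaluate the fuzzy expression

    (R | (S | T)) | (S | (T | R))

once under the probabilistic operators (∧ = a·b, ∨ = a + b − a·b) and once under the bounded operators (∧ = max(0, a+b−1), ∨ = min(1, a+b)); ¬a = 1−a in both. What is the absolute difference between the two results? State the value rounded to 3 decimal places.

0.021

Under probabilistic:
  S | T = a + b − a·b on (0.7700, 0.2100) = 0.8183
  R | (S | T) = a + b − a·b on (0.2100, 0.8183) = 0.8565
  T | R = a + b − a·b on (0.2100, 0.2100) = 0.3759
  S | (T | R) = a + b − a·b on (0.7700, 0.3759) = 0.8565
  (R | (S | T)) | (S | (T | R)) = a + b − a·b on (0.8565, 0.8565) = 0.9794
  → value = 0.9794
Under bounded:
  S | T = min(1, a+b) on (0.77, 0.21) = 0.98
  R | (S | T) = min(1, a+b) on (0.21, 0.98) = 1.00
  T | R = min(1, a+b) on (0.21, 0.21) = 0.42
  S | (T | R) = min(1, a+b) on (0.77, 0.42) = 1.00
  (R | (S | T)) | (S | (T | R)) = min(1, a+b) on (1.00, 1.00) = 1.00
  → value = 1.0000
|0.9794 − 1.0000| = 0.021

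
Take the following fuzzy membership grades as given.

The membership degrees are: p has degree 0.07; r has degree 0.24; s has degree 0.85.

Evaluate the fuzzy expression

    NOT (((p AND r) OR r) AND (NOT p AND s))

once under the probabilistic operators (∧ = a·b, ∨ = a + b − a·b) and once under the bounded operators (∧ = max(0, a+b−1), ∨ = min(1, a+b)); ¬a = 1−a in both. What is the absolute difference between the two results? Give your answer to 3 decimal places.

Under probabilistic:
  p AND r = a·b on (0.0700, 0.2400) = 0.0168
  (p AND r) OR r = a + b − a·b on (0.0168, 0.2400) = 0.2528
  NOT p = 1 − 0.0700 = 0.9300
  NOT p AND s = a·b on (0.9300, 0.8500) = 0.7905
  ((p AND r) OR r) AND (NOT p AND s) = a·b on (0.2528, 0.7905) = 0.1998
  NOT (((p AND r) OR r) AND (NOT p AND s)) = 1 − 0.1998 = 0.8002
  → value = 0.8002
Under bounded:
  p AND r = max(0, a+b−1) on (0.07, 0.24) = 0.00
  (p AND r) OR r = min(1, a+b) on (0.00, 0.24) = 0.24
  NOT p = 1 − 0.07 = 0.93
  NOT p AND s = max(0, a+b−1) on (0.93, 0.85) = 0.78
  ((p AND r) OR r) AND (NOT p AND s) = max(0, a+b−1) on (0.24, 0.78) = 0.02
  NOT (((p AND r) OR r) AND (NOT p AND s)) = 1 − 0.02 = 0.98
  → value = 0.9800
|0.8002 − 0.9800| = 0.180

0.180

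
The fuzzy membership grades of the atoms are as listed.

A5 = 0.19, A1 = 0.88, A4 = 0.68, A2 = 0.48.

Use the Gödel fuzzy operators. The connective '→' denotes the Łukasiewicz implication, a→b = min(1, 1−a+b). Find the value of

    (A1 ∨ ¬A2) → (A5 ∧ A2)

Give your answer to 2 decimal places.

0.31

¬A2 = 1 − 0.48 = 0.52
A1 ∨ ¬A2 = max(a, b) on (0.88, 0.52) = 0.88
A5 ∧ A2 = min(a, b) on (0.19, 0.48) = 0.19
(A1 ∨ ¬A2) → (A5 ∧ A2)  [Łukasiewicz: min(1, 1−a+b)] with a=0.88, b=0.19 → 0.31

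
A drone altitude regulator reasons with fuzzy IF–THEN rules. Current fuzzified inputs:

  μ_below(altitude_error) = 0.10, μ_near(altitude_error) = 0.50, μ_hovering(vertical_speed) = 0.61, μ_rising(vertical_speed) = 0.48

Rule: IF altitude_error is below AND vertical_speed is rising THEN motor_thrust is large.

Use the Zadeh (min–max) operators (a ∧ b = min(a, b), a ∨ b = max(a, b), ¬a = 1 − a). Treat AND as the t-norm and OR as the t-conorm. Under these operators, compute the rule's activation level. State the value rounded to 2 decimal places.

firing strength: below=0.10, rising=0.48; AND[min(a, b)] → w = 0.10

0.10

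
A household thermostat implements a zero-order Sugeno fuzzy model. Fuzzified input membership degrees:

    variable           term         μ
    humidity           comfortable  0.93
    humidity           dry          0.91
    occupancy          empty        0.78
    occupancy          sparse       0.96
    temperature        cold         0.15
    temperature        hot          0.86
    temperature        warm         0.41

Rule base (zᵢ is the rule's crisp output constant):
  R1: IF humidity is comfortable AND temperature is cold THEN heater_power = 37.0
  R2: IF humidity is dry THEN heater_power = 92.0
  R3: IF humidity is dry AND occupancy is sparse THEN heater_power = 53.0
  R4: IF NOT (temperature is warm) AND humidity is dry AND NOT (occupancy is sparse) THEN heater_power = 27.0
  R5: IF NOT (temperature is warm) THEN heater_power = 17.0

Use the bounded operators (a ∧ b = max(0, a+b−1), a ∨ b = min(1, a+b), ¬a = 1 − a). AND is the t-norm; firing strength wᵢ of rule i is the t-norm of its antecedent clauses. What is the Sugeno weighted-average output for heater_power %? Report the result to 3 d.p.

R1 (z=37.0): comfortable=0.93, cold=0.15; AND[max(0, a+b−1)] → w = 0.08
R2 (z=92.0): dry=0.91 → w = 0.91
R3 (z=53.0): dry=0.91, sparse=0.96; AND[max(0, a+b−1)] → w = 0.87
R4 (z=27.0): ¬warm=1−0.41=0.59, dry=0.91, ¬sparse=1−0.96=0.04; AND[max(0, a+b−1)] → w = 0.00
R5 (z=17.0): ¬warm=1−0.41=0.59 → w = 0.59
Weighted average = (0.08·37.0 + 0.91·92.0 + 0.87·53.0 + 0.00·27.0 + 0.59·17.0) / (0.08 + 0.91 + 0.87 + 0.00 + 0.59)
  = 142.8200 / 2.4500 = 58.294

58.294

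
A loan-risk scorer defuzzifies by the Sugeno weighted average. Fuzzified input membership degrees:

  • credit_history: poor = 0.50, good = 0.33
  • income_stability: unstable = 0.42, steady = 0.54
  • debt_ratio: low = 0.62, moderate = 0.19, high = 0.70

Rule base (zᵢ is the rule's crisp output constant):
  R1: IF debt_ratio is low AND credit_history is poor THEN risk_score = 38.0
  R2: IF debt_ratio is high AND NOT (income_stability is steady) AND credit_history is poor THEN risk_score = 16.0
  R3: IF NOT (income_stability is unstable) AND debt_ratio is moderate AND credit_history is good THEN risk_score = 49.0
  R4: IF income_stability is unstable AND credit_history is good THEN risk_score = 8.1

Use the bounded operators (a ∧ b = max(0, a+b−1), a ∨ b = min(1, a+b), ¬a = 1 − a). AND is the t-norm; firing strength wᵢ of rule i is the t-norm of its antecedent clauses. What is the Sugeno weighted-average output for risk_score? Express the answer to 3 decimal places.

38.000

R1 (z=38.0): low=0.62, poor=0.50; AND[max(0, a+b−1)] → w = 0.12
R2 (z=16.0): high=0.70, ¬steady=1−0.54=0.46, poor=0.50; AND[max(0, a+b−1)] → w = 0.00
R3 (z=49.0): ¬unstable=1−0.42=0.58, moderate=0.19, good=0.33; AND[max(0, a+b−1)] → w = 0.00
R4 (z=8.1): unstable=0.42, good=0.33; AND[max(0, a+b−1)] → w = 0.00
Weighted average = (0.12·38.0 + 0.00·16.0 + 0.00·49.0 + 0.00·8.1) / (0.12 + 0.00 + 0.00 + 0.00)
  = 4.5600 / 0.1200 = 38.000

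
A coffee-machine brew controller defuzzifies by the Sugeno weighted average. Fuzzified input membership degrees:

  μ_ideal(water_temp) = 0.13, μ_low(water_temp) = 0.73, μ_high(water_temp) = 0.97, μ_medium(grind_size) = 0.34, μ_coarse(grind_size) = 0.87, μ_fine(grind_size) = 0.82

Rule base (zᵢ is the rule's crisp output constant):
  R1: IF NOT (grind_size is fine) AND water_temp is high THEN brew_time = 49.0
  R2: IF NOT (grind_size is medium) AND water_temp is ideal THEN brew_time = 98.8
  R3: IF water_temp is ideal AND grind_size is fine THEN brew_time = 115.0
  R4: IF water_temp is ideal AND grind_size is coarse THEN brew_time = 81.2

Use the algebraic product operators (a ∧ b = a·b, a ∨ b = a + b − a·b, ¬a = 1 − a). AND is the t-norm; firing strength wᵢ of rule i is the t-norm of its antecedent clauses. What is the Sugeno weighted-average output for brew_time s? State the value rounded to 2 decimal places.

R1 (z=49.0): ¬fine=1−0.82=0.18, high=0.97; AND[a·b] → w = 0.1746
R2 (z=98.8): ¬medium=1−0.34=0.66, ideal=0.13; AND[a·b] → w = 0.0858
R3 (z=115.0): ideal=0.13, fine=0.82; AND[a·b] → w = 0.1066
R4 (z=81.2): ideal=0.13, coarse=0.87; AND[a·b] → w = 0.1131
Weighted average = (0.1746·49.0 + 0.0858·98.8 + 0.1066·115.0 + 0.1131·81.2) / (0.1746 + 0.0858 + 0.1066 + 0.1131)
  = 38.4752 / 0.4801 = 80.14

80.14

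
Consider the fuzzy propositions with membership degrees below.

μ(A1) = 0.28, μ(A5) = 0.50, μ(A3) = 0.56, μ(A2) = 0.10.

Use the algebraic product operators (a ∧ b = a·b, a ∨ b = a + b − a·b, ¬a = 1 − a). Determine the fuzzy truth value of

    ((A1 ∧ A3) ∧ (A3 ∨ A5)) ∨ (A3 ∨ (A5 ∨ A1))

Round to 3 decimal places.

0.861

A1 ∧ A3 = a·b on (0.2800, 0.5600) = 0.1568
A3 ∨ A5 = a + b − a·b on (0.5600, 0.5000) = 0.7800
(A1 ∧ A3) ∧ (A3 ∨ A5) = a·b on (0.1568, 0.7800) = 0.1223
A5 ∨ A1 = a + b − a·b on (0.5000, 0.2800) = 0.6400
A3 ∨ (A5 ∨ A1) = a + b − a·b on (0.5600, 0.6400) = 0.8416
((A1 ∧ A3) ∧ (A3 ∨ A5)) ∨ (A3 ∨ (A5 ∨ A1)) = a + b − a·b on (0.1223, 0.8416) = 0.8610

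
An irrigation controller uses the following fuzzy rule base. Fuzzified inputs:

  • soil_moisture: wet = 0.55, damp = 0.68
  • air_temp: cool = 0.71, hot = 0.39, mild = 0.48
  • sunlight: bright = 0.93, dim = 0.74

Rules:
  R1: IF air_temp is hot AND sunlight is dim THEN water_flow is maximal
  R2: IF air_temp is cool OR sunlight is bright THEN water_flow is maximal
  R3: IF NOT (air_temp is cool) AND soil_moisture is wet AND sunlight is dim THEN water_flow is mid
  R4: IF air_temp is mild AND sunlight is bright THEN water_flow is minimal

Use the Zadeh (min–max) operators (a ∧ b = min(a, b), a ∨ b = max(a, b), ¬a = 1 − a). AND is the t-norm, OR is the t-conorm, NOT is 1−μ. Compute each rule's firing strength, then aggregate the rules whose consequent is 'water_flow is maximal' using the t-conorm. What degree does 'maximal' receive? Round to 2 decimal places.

0.93

R1: hot=0.39, dim=0.74; AND[min(a, b)] → w = 0.39
R2: cool=0.71, bright=0.93; OR[max(a, b)] → w = 0.93
R3: ¬cool=1−0.71=0.29, wet=0.55, dim=0.74; AND[min(a, b)] → w = 0.29
R4: mild=0.48, bright=0.93; AND[min(a, b)] → w = 0.48
Rules with consequent 'maximal': {R1, R2} → strengths 0.39, 0.93
Aggregate via t-conorm [max(a, b)]: 0.93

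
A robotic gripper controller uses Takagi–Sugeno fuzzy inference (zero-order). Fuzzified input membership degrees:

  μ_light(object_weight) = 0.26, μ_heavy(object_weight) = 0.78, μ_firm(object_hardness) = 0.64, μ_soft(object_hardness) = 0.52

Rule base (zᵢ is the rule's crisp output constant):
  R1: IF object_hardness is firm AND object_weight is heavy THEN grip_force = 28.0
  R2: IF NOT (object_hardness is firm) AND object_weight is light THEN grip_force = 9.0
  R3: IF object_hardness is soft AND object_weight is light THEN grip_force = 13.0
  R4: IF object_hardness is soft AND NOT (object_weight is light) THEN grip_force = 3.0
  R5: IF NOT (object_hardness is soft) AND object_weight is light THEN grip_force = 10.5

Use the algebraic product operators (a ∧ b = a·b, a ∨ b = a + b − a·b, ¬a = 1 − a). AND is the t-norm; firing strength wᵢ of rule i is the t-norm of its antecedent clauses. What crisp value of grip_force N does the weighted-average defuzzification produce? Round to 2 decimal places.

R1 (z=28.0): firm=0.64, heavy=0.78; AND[a·b] → w = 0.4992
R2 (z=9.0): ¬firm=1−0.64=0.36, light=0.26; AND[a·b] → w = 0.0936
R3 (z=13.0): soft=0.52, light=0.26; AND[a·b] → w = 0.1352
R4 (z=3.0): soft=0.52, ¬light=1−0.26=0.74; AND[a·b] → w = 0.3848
R5 (z=10.5): ¬soft=1−0.52=0.48, light=0.26; AND[a·b] → w = 0.1248
Weighted average = (0.4992·28.0 + 0.0936·9.0 + 0.1352·13.0 + 0.3848·3.0 + 0.1248·10.5) / (0.4992 + 0.0936 + 0.1352 + 0.3848 + 0.1248)
  = 19.0424 / 1.2376 = 15.39

15.39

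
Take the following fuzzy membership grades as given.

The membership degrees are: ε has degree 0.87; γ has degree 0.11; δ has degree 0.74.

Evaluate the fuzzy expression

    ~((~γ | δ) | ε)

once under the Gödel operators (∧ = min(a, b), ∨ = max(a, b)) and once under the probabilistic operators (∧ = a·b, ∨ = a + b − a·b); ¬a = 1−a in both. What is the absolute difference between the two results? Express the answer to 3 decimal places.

Under Gödel:
  ~γ = 1 − 0.11 = 0.89
  ~γ | δ = max(a, b) on (0.89, 0.74) = 0.89
  (~γ | δ) | ε = max(a, b) on (0.89, 0.87) = 0.89
  ~((~γ | δ) | ε) = 1 − 0.89 = 0.11
  → value = 0.1100
Under probabilistic:
  ~γ = 1 − 0.1100 = 0.8900
  ~γ | δ = a + b − a·b on (0.8900, 0.7400) = 0.9714
  (~γ | δ) | ε = a + b − a·b on (0.9714, 0.8700) = 0.9963
  ~((~γ | δ) | ε) = 1 − 0.9963 = 0.0037
  → value = 0.0037
|0.1100 − 0.0037| = 0.106

0.106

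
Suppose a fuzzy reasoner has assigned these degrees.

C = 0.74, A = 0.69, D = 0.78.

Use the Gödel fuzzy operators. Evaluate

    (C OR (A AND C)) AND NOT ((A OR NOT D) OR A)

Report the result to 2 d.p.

A AND C = min(a, b) on (0.69, 0.74) = 0.69
C OR (A AND C) = max(a, b) on (0.74, 0.69) = 0.74
NOT D = 1 − 0.78 = 0.22
A OR NOT D = max(a, b) on (0.69, 0.22) = 0.69
(A OR NOT D) OR A = max(a, b) on (0.69, 0.69) = 0.69
NOT ((A OR NOT D) OR A) = 1 − 0.69 = 0.31
(C OR (A AND C)) AND NOT ((A OR NOT D) OR A) = min(a, b) on (0.74, 0.31) = 0.31

0.31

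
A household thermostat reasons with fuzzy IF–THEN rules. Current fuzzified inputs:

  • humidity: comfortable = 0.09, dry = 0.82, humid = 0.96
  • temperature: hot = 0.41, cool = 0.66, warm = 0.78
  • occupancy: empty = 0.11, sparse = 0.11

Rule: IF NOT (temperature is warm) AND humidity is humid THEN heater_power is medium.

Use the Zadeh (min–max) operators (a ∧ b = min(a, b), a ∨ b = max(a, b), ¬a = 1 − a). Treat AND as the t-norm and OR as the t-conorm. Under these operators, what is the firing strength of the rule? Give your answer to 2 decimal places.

firing strength: ¬warm=1−0.78=0.22, humid=0.96; AND[min(a, b)] → w = 0.22

0.22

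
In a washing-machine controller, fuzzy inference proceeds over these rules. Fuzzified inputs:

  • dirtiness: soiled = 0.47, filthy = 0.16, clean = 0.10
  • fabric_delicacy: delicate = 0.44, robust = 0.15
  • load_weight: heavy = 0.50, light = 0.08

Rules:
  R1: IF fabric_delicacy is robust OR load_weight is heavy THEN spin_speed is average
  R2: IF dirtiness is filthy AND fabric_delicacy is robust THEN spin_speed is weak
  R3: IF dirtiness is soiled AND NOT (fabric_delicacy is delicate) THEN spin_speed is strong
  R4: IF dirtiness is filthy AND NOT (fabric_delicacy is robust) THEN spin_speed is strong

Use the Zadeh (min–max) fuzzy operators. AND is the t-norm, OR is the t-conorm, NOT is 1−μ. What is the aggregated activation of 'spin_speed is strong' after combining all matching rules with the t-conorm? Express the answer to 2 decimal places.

0.47

R1: robust=0.15, heavy=0.50; OR[max(a, b)] → w = 0.50
R2: filthy=0.16, robust=0.15; AND[min(a, b)] → w = 0.15
R3: soiled=0.47, ¬delicate=1−0.44=0.56; AND[min(a, b)] → w = 0.47
R4: filthy=0.16, ¬robust=1−0.15=0.85; AND[min(a, b)] → w = 0.16
Rules with consequent 'strong': {R3, R4} → strengths 0.47, 0.16
Aggregate via t-conorm [max(a, b)]: 0.47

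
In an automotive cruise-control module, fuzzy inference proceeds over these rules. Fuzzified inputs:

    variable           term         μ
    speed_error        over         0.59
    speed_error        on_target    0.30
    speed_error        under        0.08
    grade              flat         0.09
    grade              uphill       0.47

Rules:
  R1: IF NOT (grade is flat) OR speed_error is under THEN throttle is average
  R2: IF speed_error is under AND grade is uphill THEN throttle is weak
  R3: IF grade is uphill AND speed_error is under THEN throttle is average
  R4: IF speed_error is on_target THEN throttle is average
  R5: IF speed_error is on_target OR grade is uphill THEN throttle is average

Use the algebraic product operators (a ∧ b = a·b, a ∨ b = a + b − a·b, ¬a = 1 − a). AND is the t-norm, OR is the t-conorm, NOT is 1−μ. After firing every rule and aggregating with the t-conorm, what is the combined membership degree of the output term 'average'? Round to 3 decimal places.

0.979

R1: ¬flat=1−0.09=0.91, under=0.08; OR[a + b − a·b] → w = 0.9172
R2: under=0.08, uphill=0.47; AND[a·b] → w = 0.0376
R3: uphill=0.47, under=0.08; AND[a·b] → w = 0.0376
R4: on_target=0.30 → w = 0.3000
R5: on_target=0.30, uphill=0.47; OR[a + b − a·b] → w = 0.6290
Rules with consequent 'average': {R1, R3, R4, R5} → strengths 0.9172, 0.0376, 0.3000, 0.6290
Aggregate via t-conorm [a + b − a·b]: 0.9793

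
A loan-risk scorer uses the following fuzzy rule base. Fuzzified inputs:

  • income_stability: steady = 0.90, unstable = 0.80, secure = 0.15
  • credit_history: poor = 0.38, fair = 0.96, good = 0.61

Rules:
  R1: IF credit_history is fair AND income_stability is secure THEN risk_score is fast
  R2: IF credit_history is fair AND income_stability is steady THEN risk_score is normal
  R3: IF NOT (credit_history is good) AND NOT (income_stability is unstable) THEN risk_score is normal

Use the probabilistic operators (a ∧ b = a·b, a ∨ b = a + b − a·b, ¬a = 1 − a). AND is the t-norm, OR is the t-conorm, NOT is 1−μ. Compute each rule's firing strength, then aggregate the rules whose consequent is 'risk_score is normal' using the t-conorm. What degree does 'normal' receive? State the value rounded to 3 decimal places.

R1: fair=0.96, secure=0.15; AND[a·b] → w = 0.1440
R2: fair=0.96, steady=0.90; AND[a·b] → w = 0.8640
R3: ¬good=1−0.61=0.39, ¬unstable=1−0.80=0.20; AND[a·b] → w = 0.0780
Rules with consequent 'normal': {R2, R3} → strengths 0.8640, 0.0780
Aggregate via t-conorm [a + b − a·b]: 0.8746

0.875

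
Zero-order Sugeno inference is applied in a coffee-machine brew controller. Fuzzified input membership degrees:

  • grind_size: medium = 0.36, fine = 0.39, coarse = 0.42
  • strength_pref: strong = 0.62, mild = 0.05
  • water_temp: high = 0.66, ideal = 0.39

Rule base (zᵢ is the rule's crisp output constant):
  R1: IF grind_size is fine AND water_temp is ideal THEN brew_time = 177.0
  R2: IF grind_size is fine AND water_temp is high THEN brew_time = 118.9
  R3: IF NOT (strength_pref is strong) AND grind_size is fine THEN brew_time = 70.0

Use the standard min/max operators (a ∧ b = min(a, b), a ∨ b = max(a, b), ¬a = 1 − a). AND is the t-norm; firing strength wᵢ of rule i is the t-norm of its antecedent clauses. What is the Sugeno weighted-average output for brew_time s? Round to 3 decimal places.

R1 (z=177.0): fine=0.39, ideal=0.39; AND[min(a, b)] → w = 0.39
R2 (z=118.9): fine=0.39, high=0.66; AND[min(a, b)] → w = 0.39
R3 (z=70.0): ¬strong=1−0.62=0.38, fine=0.39; AND[min(a, b)] → w = 0.38
Weighted average = (0.39·177.0 + 0.39·118.9 + 0.38·70.0) / (0.39 + 0.39 + 0.38)
  = 142.0010 / 1.1600 = 122.415

122.415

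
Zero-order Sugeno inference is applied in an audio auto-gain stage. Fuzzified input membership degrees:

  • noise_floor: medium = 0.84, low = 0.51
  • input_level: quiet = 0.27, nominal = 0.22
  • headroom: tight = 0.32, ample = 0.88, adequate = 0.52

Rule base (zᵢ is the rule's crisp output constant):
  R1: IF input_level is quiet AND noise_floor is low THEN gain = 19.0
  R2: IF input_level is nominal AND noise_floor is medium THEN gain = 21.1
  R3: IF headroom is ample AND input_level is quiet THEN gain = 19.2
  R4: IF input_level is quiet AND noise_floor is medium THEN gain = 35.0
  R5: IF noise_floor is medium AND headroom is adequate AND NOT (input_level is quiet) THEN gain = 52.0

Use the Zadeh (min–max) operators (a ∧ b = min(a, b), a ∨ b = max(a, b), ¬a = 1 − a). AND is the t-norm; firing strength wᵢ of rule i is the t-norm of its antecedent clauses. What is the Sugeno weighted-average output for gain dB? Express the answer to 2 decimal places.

33.19

R1 (z=19.0): quiet=0.27, low=0.51; AND[min(a, b)] → w = 0.27
R2 (z=21.1): nominal=0.22, medium=0.84; AND[min(a, b)] → w = 0.22
R3 (z=19.2): ample=0.88, quiet=0.27; AND[min(a, b)] → w = 0.27
R4 (z=35.0): quiet=0.27, medium=0.84; AND[min(a, b)] → w = 0.27
R5 (z=52.0): medium=0.84, adequate=0.52, ¬quiet=1−0.27=0.73; AND[min(a, b)] → w = 0.52
Weighted average = (0.27·19.0 + 0.22·21.1 + 0.27·19.2 + 0.27·35.0 + 0.52·52.0) / (0.27 + 0.22 + 0.27 + 0.27 + 0.52)
  = 51.4460 / 1.5500 = 33.19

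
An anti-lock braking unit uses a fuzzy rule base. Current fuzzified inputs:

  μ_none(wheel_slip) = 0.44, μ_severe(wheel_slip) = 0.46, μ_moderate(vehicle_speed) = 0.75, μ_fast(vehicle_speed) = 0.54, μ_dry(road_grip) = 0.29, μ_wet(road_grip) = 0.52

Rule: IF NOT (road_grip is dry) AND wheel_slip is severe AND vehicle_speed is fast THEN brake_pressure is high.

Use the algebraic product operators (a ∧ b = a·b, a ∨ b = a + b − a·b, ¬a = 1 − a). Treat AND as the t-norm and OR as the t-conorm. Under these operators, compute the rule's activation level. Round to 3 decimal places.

0.176

firing strength: ¬dry=1−0.29=0.71, severe=0.46, fast=0.54; AND[a·b] → w = 0.1764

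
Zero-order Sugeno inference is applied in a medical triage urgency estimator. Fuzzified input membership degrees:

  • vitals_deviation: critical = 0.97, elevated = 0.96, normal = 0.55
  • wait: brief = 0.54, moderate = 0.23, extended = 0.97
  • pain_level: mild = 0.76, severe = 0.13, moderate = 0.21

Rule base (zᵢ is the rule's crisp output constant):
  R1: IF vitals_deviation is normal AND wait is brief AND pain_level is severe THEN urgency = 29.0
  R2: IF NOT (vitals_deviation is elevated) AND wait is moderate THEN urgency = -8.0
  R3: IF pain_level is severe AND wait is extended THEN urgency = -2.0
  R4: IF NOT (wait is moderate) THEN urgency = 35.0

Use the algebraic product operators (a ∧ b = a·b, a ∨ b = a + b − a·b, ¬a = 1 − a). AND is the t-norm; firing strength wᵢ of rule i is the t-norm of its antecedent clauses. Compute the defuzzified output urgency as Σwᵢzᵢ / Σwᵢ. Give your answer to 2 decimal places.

29.39

R1 (z=29.0): normal=0.55, brief=0.54, severe=0.13; AND[a·b] → w = 0.0386
R2 (z=-8.0): ¬elevated=1−0.96=0.04, moderate=0.23; AND[a·b] → w = 0.0092
R3 (z=-2.0): severe=0.13, extended=0.97; AND[a·b] → w = 0.1261
R4 (z=35.0): ¬moderate=1−0.23=0.77 → w = 0.7700
Weighted average = (0.0386·29.0 + 0.0092·-8.0 + 0.1261·-2.0 + 0.7700·35.0) / (0.0386 + 0.0092 + 0.1261 + 0.7700)
  = 27.7439 / 0.9439 = 29.39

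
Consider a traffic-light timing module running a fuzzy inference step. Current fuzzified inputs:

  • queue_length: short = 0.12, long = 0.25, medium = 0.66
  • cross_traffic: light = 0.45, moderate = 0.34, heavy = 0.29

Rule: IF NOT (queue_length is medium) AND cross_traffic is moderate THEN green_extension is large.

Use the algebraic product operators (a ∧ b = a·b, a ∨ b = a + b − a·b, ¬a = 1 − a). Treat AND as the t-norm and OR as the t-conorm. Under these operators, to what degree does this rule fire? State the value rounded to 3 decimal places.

firing strength: ¬medium=1−0.66=0.34, moderate=0.34; AND[a·b] → w = 0.1156

0.116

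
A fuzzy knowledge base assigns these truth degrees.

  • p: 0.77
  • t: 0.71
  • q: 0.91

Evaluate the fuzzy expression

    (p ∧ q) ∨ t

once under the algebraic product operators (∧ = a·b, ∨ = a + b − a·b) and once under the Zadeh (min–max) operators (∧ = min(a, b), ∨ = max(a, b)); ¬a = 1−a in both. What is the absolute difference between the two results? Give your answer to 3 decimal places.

Under algebraic product:
  p ∧ q = a·b on (0.7700, 0.9100) = 0.7007
  (p ∧ q) ∨ t = a + b − a·b on (0.7007, 0.7100) = 0.9132
  → value = 0.9132
Under Zadeh (min–max):
  p ∧ q = min(a, b) on (0.77, 0.91) = 0.77
  (p ∧ q) ∨ t = max(a, b) on (0.77, 0.71) = 0.77
  → value = 0.7700
|0.9132 − 0.7700| = 0.143

0.143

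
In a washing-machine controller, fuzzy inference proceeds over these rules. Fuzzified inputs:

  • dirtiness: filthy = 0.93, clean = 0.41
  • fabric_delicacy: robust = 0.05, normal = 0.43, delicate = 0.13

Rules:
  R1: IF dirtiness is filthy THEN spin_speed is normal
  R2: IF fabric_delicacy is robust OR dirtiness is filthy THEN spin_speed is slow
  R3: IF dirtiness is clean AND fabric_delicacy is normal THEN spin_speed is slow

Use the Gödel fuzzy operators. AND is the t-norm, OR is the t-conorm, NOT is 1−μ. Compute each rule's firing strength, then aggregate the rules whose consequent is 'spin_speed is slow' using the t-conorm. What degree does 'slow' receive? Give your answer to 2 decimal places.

0.93

R1: filthy=0.93 → w = 0.93
R2: robust=0.05, filthy=0.93; OR[max(a, b)] → w = 0.93
R3: clean=0.41, normal=0.43; AND[min(a, b)] → w = 0.41
Rules with consequent 'slow': {R2, R3} → strengths 0.93, 0.41
Aggregate via t-conorm [max(a, b)]: 0.93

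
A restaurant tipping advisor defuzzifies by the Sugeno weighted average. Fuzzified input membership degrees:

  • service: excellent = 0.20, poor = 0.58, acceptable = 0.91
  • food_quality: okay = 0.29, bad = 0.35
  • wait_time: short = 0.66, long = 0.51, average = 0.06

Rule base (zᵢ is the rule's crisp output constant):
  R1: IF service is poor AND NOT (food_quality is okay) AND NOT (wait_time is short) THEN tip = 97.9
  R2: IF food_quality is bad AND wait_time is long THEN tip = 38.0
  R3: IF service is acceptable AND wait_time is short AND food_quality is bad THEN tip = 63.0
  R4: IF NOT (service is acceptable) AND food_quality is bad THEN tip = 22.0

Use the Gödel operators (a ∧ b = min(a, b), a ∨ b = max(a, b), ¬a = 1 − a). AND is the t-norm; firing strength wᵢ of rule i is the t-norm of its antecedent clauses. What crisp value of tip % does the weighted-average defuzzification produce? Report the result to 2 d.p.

62.49

R1 (z=97.9): poor=0.58, ¬okay=1−0.29=0.71, ¬short=1−0.66=0.34; AND[min(a, b)] → w = 0.34
R2 (z=38.0): bad=0.35, long=0.51; AND[min(a, b)] → w = 0.35
R3 (z=63.0): acceptable=0.91, short=0.66, bad=0.35; AND[min(a, b)] → w = 0.35
R4 (z=22.0): ¬acceptable=1−0.91=0.09, bad=0.35; AND[min(a, b)] → w = 0.09
Weighted average = (0.34·97.9 + 0.35·38.0 + 0.35·63.0 + 0.09·22.0) / (0.34 + 0.35 + 0.35 + 0.09)
  = 70.6160 / 1.1300 = 62.49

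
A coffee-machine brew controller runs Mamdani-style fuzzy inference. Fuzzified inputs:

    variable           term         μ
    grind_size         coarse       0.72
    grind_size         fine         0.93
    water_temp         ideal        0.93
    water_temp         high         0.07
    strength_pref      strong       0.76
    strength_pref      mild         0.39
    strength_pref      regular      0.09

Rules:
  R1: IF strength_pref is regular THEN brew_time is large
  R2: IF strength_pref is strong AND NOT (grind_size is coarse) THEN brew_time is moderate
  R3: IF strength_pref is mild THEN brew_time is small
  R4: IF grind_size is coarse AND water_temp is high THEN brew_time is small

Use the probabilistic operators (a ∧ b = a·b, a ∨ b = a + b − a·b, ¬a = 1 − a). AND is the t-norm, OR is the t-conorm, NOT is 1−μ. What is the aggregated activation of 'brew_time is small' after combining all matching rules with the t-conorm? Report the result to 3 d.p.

R1: regular=0.09 → w = 0.0900
R2: strong=0.76, ¬coarse=1−0.72=0.28; AND[a·b] → w = 0.2128
R3: mild=0.39 → w = 0.3900
R4: coarse=0.72, high=0.07; AND[a·b] → w = 0.0504
Rules with consequent 'small': {R3, R4} → strengths 0.3900, 0.0504
Aggregate via t-conorm [a + b − a·b]: 0.4207

0.421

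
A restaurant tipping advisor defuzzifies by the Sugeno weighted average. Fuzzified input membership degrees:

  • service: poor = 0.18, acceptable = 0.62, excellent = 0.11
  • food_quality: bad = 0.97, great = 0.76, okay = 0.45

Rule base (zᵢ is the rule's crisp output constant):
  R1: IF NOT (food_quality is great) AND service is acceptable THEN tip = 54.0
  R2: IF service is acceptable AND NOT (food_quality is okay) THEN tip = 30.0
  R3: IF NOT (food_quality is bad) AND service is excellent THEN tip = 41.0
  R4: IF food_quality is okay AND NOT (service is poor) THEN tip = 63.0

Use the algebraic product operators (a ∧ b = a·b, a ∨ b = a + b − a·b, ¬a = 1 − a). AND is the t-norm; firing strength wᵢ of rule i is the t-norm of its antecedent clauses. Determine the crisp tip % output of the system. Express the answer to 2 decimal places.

48.31

R1 (z=54.0): ¬great=1−0.76=0.24, acceptable=0.62; AND[a·b] → w = 0.1488
R2 (z=30.0): acceptable=0.62, ¬okay=1−0.45=0.55; AND[a·b] → w = 0.3410
R3 (z=41.0): ¬bad=1−0.97=0.03, excellent=0.11; AND[a·b] → w = 0.0033
R4 (z=63.0): okay=0.45, ¬poor=1−0.18=0.82; AND[a·b] → w = 0.3690
Weighted average = (0.1488·54.0 + 0.3410·30.0 + 0.0033·41.0 + 0.3690·63.0) / (0.1488 + 0.3410 + 0.0033 + 0.3690)
  = 41.6475 / 0.8621 = 48.31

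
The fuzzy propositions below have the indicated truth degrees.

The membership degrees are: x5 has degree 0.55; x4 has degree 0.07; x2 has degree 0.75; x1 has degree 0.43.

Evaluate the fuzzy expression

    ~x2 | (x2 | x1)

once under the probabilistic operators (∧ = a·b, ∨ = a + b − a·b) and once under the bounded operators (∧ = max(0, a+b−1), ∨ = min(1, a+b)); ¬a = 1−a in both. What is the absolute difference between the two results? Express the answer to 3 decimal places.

Under probabilistic:
  ~x2 = 1 − 0.7500 = 0.2500
  x2 | x1 = a + b − a·b on (0.7500, 0.4300) = 0.8575
  ~x2 | (x2 | x1) = a + b − a·b on (0.2500, 0.8575) = 0.8931
  → value = 0.8931
Under bounded:
  ~x2 = 1 − 0.75 = 0.25
  x2 | x1 = min(1, a+b) on (0.75, 0.43) = 1.00
  ~x2 | (x2 | x1) = min(1, a+b) on (0.25, 1.00) = 1.00
  → value = 1.0000
|0.8931 − 1.0000| = 0.107

0.107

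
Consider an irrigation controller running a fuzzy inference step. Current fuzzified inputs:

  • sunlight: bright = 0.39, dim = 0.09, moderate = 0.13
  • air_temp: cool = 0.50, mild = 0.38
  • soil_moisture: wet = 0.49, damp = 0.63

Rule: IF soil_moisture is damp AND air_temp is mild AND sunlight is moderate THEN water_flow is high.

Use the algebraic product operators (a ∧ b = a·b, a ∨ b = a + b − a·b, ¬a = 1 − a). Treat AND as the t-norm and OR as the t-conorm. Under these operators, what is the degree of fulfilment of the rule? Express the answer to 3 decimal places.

0.031

firing strength: damp=0.63, mild=0.38, moderate=0.13; AND[a·b] → w = 0.0311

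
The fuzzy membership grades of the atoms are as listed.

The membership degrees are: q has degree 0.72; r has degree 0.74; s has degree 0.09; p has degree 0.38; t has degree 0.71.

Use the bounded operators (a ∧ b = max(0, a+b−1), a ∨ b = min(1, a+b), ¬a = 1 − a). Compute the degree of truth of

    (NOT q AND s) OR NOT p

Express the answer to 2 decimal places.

0.62

NOT q = 1 − 0.72 = 0.28
NOT q AND s = max(0, a+b−1) on (0.28, 0.09) = 0.00
NOT p = 1 − 0.38 = 0.62
(NOT q AND s) OR NOT p = min(1, a+b) on (0.00, 0.62) = 0.62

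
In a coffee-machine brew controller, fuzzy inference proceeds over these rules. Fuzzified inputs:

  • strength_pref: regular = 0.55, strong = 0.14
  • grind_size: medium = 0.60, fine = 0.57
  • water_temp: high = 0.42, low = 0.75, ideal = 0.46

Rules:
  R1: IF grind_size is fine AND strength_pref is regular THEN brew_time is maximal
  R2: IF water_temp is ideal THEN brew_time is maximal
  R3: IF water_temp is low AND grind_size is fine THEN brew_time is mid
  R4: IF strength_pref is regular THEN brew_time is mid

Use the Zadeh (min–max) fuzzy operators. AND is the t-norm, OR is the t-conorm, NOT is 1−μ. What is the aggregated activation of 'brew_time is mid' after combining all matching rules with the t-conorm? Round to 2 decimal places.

0.57

R1: fine=0.57, regular=0.55; AND[min(a, b)] → w = 0.55
R2: ideal=0.46 → w = 0.46
R3: low=0.75, fine=0.57; AND[min(a, b)] → w = 0.57
R4: regular=0.55 → w = 0.55
Rules with consequent 'mid': {R3, R4} → strengths 0.57, 0.55
Aggregate via t-conorm [max(a, b)]: 0.57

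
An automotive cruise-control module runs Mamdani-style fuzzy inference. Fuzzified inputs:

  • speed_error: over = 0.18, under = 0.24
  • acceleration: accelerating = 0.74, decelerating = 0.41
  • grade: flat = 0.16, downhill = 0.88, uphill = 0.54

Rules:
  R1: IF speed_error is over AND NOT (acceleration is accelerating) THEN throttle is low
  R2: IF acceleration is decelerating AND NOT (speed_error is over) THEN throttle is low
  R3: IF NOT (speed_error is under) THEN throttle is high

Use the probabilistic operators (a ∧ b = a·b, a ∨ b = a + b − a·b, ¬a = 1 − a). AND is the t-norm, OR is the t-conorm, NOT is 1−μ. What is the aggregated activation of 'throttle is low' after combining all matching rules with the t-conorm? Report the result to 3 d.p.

R1: over=0.18, ¬accelerating=1−0.74=0.26; AND[a·b] → w = 0.0468
R2: decelerating=0.41, ¬over=1−0.18=0.82; AND[a·b] → w = 0.3362
R3: ¬under=1−0.24=0.76 → w = 0.7600
Rules with consequent 'low': {R1, R2} → strengths 0.0468, 0.3362
Aggregate via t-conorm [a + b − a·b]: 0.3673

0.367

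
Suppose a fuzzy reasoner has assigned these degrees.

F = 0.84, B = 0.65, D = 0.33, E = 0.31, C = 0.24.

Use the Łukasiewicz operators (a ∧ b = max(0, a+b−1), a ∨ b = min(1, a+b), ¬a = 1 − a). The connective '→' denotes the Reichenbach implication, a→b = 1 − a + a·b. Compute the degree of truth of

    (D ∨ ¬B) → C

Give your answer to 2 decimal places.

¬B = 1 − 0.65 = 0.35
D ∨ ¬B = min(1, a+b) on (0.33, 0.35) = 0.68
(D ∨ ¬B) → C  [Reichenbach: 1 − a + a·b] with a=0.68, b=0.24 → 0.48

0.48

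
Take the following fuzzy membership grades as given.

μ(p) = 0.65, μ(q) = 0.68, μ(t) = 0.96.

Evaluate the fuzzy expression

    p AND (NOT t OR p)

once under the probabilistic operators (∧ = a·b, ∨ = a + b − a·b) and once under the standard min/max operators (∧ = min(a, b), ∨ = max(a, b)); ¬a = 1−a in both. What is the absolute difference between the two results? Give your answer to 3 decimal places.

Under probabilistic:
  NOT t = 1 − 0.9600 = 0.0400
  NOT t OR p = a + b − a·b on (0.0400, 0.6500) = 0.6640
  p AND (NOT t OR p) = a·b on (0.6500, 0.6640) = 0.4316
  → value = 0.4316
Under standard min/max:
  NOT t = 1 − 0.96 = 0.04
  NOT t OR p = max(a, b) on (0.04, 0.65) = 0.65
  p AND (NOT t OR p) = min(a, b) on (0.65, 0.65) = 0.65
  → value = 0.6500
|0.4316 − 0.6500| = 0.218

0.218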